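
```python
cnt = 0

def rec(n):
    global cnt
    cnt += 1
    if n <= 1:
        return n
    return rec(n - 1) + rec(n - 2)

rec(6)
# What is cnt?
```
Call trace (a repeated sub-call is expanded the first time; later identical calls just restate its return value):
rec(n=6)
  rec(n=5)
    rec(n=4)
      rec(n=3)
        rec(n=2)
          rec(n=1)
          -> return 1
          rec(n=0)
          -> return 0
        -> return 1
        rec(n=1)
        -> return 1
      -> return 2
      rec(n=2) -> return 1  (same call as traced above)
    -> return 3
    rec(n=3) -> return 2  (same call as traced above)
  -> return 5
  rec(n=4) -> return 3  (same call as traced above)
-> return 8

cnt is incremented once per call, so count the calls in each subtree. Let C(n) = number of calls made by rec(n).
C(0) = C(1) = 1 (base case, no recursion); C(n) = 1 + C(n - 1) + C(n - 2) otherwise.
C(2) = 1 + C(1) + C(0) = 1 + 1 + 1 = 3
C(3) = 1 + C(2) + C(1) = 1 + 3 + 1 = 5
C(4) = 1 + C(3) + C(2) = 1 + 5 + 3 = 9
C(5) = 1 + C(4) + C(3) = 1 + 9 + 5 = 15
C(6) = 1 + C(5) + C(4) = 1 + 15 + 9 = 25
cnt = C(6) = 25

Final answer: 25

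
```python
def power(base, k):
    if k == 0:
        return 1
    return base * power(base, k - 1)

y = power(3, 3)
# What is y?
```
Call trace:
power(base=3, k=3)
  power(base=3, k=2)
    power(base=3, k=1)
      power(base=3, k=0)
      -> return 1
    -> return 3
  -> return 9
-> return 27

Final answer: 27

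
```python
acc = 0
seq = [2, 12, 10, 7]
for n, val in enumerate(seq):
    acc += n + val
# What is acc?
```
Trace:
  acc=0
  acc=2, n=0, val=2
  acc=15, n=1, val=12
  acc=27, n=2, val=10
  acc=37, n=3, val=7

Final answer: 37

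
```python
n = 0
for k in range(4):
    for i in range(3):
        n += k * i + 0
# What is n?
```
Trace:
  n=0
  n=0, k=0, i=0
  n=0, k=0, i=1
  n=0, k=0, i=2
  n=0, k=1, i=0
  n=1, k=1, i=1
  n=3, k=1, i=2
  n=3, k=2, i=0
  n=5, k=2, i=1
  n=9, k=2, i=2
  n=9, k=3, i=0
  n=12, k=3, i=1
  n=18, k=3, i=2

Final answer: 18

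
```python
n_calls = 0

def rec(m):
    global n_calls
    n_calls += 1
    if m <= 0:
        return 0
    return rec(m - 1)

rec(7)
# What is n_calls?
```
Call trace:
rec(m=7)
  rec(m=6)
    rec(m=5)
      rec(m=4)
        rec(m=3)
          rec(m=2)
            rec(m=1)
              rec(m=0)
              -> return 0
            -> return 0
          -> return 0
        -> return 0
      -> return 0
    -> return 0
  -> return 0
-> return 0

n_calls is incremented once per call. rec is entered once for each m = 7, 6, 5, 4, 3, 2, 1, 0 (the m <= 0 call returns without recursing), i.e. 7 + 1 calls.
n_calls = 8

Final answer: 8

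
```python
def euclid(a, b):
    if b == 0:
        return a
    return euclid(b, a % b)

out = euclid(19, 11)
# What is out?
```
Call trace:
euclid(a=19, b=11)
  euclid(a=11, b=8)
    euclid(a=8, b=3)
      euclid(a=3, b=2)
        euclid(a=2, b=1)
          euclid(a=1, b=0)
          -> return 1
        -> return 1
      -> return 1
    -> return 1
  -> return 1
-> return 1

Final answer: 1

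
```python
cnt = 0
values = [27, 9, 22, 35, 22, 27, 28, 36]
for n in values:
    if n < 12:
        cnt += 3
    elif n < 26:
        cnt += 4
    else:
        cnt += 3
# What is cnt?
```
Trace:
  cnt=0
  cnt=3, n=27
  cnt=6, n=9
  cnt=10, n=22
  cnt=13, n=35
  cnt=17, n=22
  cnt=20, n=27
  cnt=23, n=28
  cnt=26, n=36

Final answer: 26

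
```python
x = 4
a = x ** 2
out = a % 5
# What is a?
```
Trace:
  x=4
  x=4, a=16
  x=4, a=16, out=1

Final answer: 16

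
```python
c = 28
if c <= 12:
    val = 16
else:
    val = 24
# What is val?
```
Trace:
  c=28
  c=28, val=24

Final answer: 24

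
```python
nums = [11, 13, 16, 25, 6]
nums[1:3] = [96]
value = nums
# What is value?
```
Trace:
  nums=[11, 13, 16, 25, 6]
  nums=[11, 96, 25, 6]
  nums=[11, 96, 25, 6], value=[11, 96, 25, 6]

Final answer: [11, 96, 25, 6]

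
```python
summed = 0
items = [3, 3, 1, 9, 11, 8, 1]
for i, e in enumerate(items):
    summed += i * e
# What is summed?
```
Trace:
  summed=0
  summed=0, i=0, e=3
  summed=3, i=1, e=3
  summed=5, i=2, e=1
  summed=32, i=3, e=9
  summed=76, i=4, e=11
  summed=116, i=5, e=8
  summed=122, i=6, e=1

Final answer: 122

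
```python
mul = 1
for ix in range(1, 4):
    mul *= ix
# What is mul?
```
Trace:
  mul=1
  mul=1, ix=1
  mul=2, ix=2
  mul=6, ix=3

Final answer: 6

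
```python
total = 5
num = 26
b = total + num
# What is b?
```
Trace:
  total=5
  total=5, num=26
  total=5, num=26, b=31

Final answer: 31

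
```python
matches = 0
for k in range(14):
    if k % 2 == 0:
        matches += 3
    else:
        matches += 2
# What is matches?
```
Trace:
  matches=0
  matches=3, k=0
  matches=5, k=1
  matches=8, k=2
  matches=10, k=3
  matches=13, k=4
  matches=15, k=5
  matches=18, k=6
  matches=20, k=7
  matches=23, k=8
  matches=25, k=9
  matches=28, k=10
  matches=30, k=11
  matches=33, k=12
  matches=35, k=13

Final answer: 35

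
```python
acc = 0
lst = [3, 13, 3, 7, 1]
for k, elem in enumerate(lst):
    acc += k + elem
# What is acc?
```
Trace:
  acc=0
  acc=3, k=0, elem=3
  acc=17, k=1, elem=13
  acc=22, k=2, elem=3
  acc=32, k=3, elem=7
  acc=37, k=4, elem=1

Final answer: 37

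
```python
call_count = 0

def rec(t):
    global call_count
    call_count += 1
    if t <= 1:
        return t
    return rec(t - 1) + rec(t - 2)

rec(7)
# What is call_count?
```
Call trace (a repeated sub-call is expanded the first time; later identical calls just restate its return value):
rec(t=7)
  rec(t=6)
    rec(t=5)
      rec(t=4)
        rec(t=3)
          rec(t=2)
            rec(t=1)
            -> return 1
            rec(t=0)
            -> return 0
          -> return 1
          rec(t=1)
          -> return 1
        -> return 2
        rec(t=2) -> return 1  (same call as traced above)
      -> return 3
      rec(t=3) -> return 2  (same call as traced above)
    -> return 5
    rec(t=4) -> return 3  (same call as traced above)
  -> return 8
  rec(t=5) -> return 5  (same call as traced above)
-> return 13

call_count is incremented once per call, so count the calls in each subtree. Let C(t) = number of calls made by rec(t).
C(0) = C(1) = 1 (base case, no recursion); C(t) = 1 + C(t - 1) + C(t - 2) otherwise.
C(2) = 1 + C(1) + C(0) = 1 + 1 + 1 = 3
C(3) = 1 + C(2) + C(1) = 1 + 3 + 1 = 5
C(4) = 1 + C(3) + C(2) = 1 + 5 + 3 = 9
C(5) = 1 + C(4) + C(3) = 1 + 9 + 5 = 15
C(6) = 1 + C(5) + C(4) = 1 + 15 + 9 = 25
C(7) = 1 + C(6) + C(5) = 1 + 25 + 15 = 41
call_count = C(7) = 41

Final answer: 41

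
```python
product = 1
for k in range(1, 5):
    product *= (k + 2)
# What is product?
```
Trace:
  product=1
  product=3, k=1
  product=12, k=2
  product=60, k=3
  product=360, k=4

Final answer: 360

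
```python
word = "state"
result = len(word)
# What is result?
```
Trace:
  word='state'
  word='state', result=5

Final answer: 5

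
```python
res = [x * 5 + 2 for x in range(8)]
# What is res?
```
Trace:
  x=0
  x=1
  x=2
  x=3
  x=4
  x=5
  x=6
  x=7
  res=[2, 7, 12, 17, 22, 27, 32, 37]

Final answer: [2, 7, 12, 17, 22, 27, 32, 37]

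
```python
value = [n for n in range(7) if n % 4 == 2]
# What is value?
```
Trace:
  n=0
  n=1
  n=2
  n=3
  n=4
  n=5
  n=6
  value=[2, 6]

Final answer: [2, 6]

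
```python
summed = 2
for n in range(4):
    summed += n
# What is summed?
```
Trace:
  summed=2
  summed=2, n=0
  summed=3, n=1
  summed=5, n=2
  summed=8, n=3

Final answer: 8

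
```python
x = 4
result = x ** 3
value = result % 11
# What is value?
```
Trace:
  x=4
  x=4, result=64
  x=4, result=64, value=9

Final answer: 9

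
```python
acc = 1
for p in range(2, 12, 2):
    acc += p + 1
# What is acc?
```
Trace:
  acc=1
  acc=4, p=2
  acc=9, p=4
  acc=16, p=6
  acc=25, p=8
  acc=36, p=10

Final answer: 36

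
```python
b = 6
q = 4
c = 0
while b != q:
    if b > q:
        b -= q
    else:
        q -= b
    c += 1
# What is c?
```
Trace:
  b=6
  b=6, q=4
  b=6, q=4, c=0
  b=2, q=4, c=1
  b=2, q=2, c=2

Final answer: 2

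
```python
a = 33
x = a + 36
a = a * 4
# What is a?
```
Trace:
  a=33
  a=33, x=69
  a=132, x=69

Final answer: 132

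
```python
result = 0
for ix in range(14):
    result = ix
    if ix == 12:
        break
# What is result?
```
Trace:
  result=0
  result=0, ix=0
  result=1, ix=1
  result=2, ix=2
  result=3, ix=3
  result=4, ix=4
  result=5, ix=5
  result=6, ix=6
  result=7, ix=7
  result=8, ix=8
  result=9, ix=9
  result=10, ix=10
  result=11, ix=11
  result=12, ix=12

Final answer: 12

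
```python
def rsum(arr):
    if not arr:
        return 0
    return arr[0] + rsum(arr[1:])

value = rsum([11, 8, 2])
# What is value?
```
Call trace:
rsum(arr=[11, 8, 2])
  rsum(arr=[8, 2])
    rsum(arr=[2])
      rsum(arr=[])
      -> return 0
    -> return 2
  -> return 10
-> return 21

Final answer: 21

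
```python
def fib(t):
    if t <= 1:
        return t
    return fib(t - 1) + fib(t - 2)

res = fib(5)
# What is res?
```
Call trace (a repeated sub-call is expanded the first time; later identical calls just restate its return value):
fib(t=5)
  fib(t=4)
    fib(t=3)
      fib(t=2)
        fib(t=1)
        -> return 1
        fib(t=0)
        -> return 0
      -> return 1
      fib(t=1)
      -> return 1
    -> return 2
    fib(t=2) -> return 1  (same call as traced above)
  -> return 3
  fib(t=3) -> return 2  (same call as traced above)
-> return 5

Final answer: 5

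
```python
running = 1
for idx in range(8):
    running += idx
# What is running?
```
Trace:
  running=1
  running=1, idx=0
  running=2, idx=1
  running=4, idx=2
  running=7, idx=3
  running=11, idx=4
  running=16, idx=5
  running=22, idx=6
  running=29, idx=7

Final answer: 29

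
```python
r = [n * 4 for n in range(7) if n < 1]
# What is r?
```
Trace:
  n=0
  n=1
  n=2
  n=3
  n=4
  n=5
  n=6
  r=[0]

Final answer: [0]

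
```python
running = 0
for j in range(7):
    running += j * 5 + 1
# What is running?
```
Trace:
  running=0
  running=1, j=0
  running=7, j=1
  running=18, j=2
  running=34, j=3
  running=55, j=4
  running=81, j=5
  running=112, j=6

Final answer: 112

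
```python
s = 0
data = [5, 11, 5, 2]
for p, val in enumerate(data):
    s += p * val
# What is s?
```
Trace:
  s=0
  s=0, p=0, val=5
  s=11, p=1, val=11
  s=21, p=2, val=5
  s=27, p=3, val=2

Final answer: 27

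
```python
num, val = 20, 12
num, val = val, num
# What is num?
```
Trace:
  num=20, val=12
  num=12, val=20

Final answer: 12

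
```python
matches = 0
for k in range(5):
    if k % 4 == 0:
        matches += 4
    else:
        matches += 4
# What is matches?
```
Trace:
  matches=0
  matches=4, k=0
  matches=8, k=1
  matches=12, k=2
  matches=16, k=3
  matches=20, k=4

Final answer: 20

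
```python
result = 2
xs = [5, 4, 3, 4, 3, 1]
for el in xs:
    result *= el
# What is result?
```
Trace:
  result=2
  result=10, el=5
  result=40, el=4
  result=120, el=3
  result=480, el=4
  result=1440, el=3
  result=1440, el=1

Final answer: 1440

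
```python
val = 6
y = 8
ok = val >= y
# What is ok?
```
Trace:
  val=6
  val=6, y=8
  val=6, y=8, ok=False

Final answer: False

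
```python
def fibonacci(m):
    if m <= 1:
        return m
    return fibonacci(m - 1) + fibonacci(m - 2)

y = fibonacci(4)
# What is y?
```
Call trace (a repeated sub-call is expanded the first time; later identical calls just restate its return value):
fibonacci(m=4)
  fibonacci(m=3)
    fibonacci(m=2)
      fibonacci(m=1)
      -> return 1
      fibonacci(m=0)
      -> return 0
    -> return 1
    fibonacci(m=1)
    -> return 1
  -> return 2
  fibonacci(m=2) -> return 1  (same call as traced above)
-> return 3

Final answer: 3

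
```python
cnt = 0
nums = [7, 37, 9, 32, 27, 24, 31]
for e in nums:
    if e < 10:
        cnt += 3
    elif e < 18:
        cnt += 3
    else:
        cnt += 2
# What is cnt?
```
Trace:
  cnt=0
  cnt=3, e=7
  cnt=5, e=37
  cnt=8, e=9
  cnt=10, e=32
  cnt=12, e=27
  cnt=14, e=24
  cnt=16, e=31

Final answer: 16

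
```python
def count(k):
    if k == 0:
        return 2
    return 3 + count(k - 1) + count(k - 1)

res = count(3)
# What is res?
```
Call trace (a repeated sub-call is expanded the first time; later identical calls just restate its return value):
count(k=3)
  count(k=2)
    count(k=1)
      count(k=0)
      -> return 2
      count(k=0)
      -> return 2
    -> return 7
    count(k=1) -> return 7  (same call as traced above)
  -> return 17
  count(k=2) -> return 17  (same call as traced above)
-> return 37

Final answer: 37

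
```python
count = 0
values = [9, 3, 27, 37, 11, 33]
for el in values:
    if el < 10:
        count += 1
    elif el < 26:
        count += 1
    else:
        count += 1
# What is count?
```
Trace:
  count=0
  count=1, el=9
  count=2, el=3
  count=3, el=27
  count=4, el=37
  count=5, el=11
  count=6, el=33

Final answer: 6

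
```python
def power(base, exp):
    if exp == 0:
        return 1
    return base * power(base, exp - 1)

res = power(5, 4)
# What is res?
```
Call trace:
power(base=5, exp=4)
  power(base=5, exp=3)
    power(base=5, exp=2)
      power(base=5, exp=1)
        power(base=5, exp=0)
        -> return 1
      -> return 5
    -> return 25
  -> return 125
-> return 625

Final answer: 625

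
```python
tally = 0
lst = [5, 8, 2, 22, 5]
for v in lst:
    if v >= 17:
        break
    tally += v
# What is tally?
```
Trace:
  tally=0
  tally=5, v=5
  tally=13, v=8
  tally=15, v=2
  tally=15, v=22

Final answer: 15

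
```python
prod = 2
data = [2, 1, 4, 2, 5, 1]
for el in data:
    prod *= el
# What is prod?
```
Trace:
  prod=2
  prod=4, el=2
  prod=4, el=1
  prod=16, el=4
  prod=32, el=2
  prod=160, el=5
  prod=160, el=1

Final answer: 160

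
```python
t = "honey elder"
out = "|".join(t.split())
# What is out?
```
Trace:
  t='honey elder'
  t='honey elder', out='honey|elder'

Final answer: 'honey|elder'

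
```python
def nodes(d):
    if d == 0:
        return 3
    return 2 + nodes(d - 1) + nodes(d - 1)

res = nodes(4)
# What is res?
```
Call trace (a repeated sub-call is expanded the first time; later identical calls just restate its return value):
nodes(d=4)
  nodes(d=3)
    nodes(d=2)
      nodes(d=1)
        nodes(d=0)
        -> return 3
        nodes(d=0)
        -> return 3
      -> return 8
      nodes(d=1) -> return 8  (same call as traced above)
    -> return 18
    nodes(d=2) -> return 18  (same call as traced above)
  -> return 38
  nodes(d=3) -> return 38  (same call as traced above)
-> return 78

Final answer: 78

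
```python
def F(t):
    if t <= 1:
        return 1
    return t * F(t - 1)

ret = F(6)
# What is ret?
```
Call trace:
F(t=6)
  F(t=5)
    F(t=4)
      F(t=3)
        F(t=2)
          F(t=1)
          -> return 1
        -> return 2
      -> return 6
    -> return 24
  -> return 120
-> return 720

Final answer: 720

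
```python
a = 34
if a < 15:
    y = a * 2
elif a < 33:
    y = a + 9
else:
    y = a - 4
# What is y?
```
Trace:
  a=34
  a=34, y=30

Final answer: 30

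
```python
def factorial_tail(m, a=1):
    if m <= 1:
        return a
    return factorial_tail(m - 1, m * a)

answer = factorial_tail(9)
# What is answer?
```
Call trace:
factorial_tail(m=9, a=1)
  factorial_tail(m=8, a=9)
    factorial_tail(m=7, a=72)
      factorial_tail(m=6, a=504)
        factorial_tail(m=5, a=3024)
          factorial_tail(m=4, a=15120)
            factorial_tail(m=3, a=60480)
              factorial_tail(m=2, a=181440)
                factorial_tail(m=1, a=362880)
                -> return 362880
              -> return 362880
            -> return 362880
          -> return 362880
        -> return 362880
      -> return 362880
    -> return 362880
  -> return 362880
-> return 362880

Final answer: 362880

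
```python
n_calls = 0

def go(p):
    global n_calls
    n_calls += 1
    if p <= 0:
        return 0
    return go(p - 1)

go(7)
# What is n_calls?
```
Call trace:
go(p=7)
  go(p=6)
    go(p=5)
      go(p=4)
        go(p=3)
          go(p=2)
            go(p=1)
              go(p=0)
              -> return 0
            -> return 0
          -> return 0
        -> return 0
      -> return 0
    -> return 0
  -> return 0
-> return 0

n_calls is incremented once per call. go is entered once for each p = 7, 6, 5, 4, 3, 2, 1, 0 (the p <= 0 call returns without recursing), i.e. 7 + 1 calls.
n_calls = 8

Final answer: 8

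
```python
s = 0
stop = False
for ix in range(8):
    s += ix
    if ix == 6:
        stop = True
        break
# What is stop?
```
Trace:
  s=0
  s=0, stop=False
  s=0, stop=False, ix=0
  s=1, stop=False, ix=1
  s=3, stop=False, ix=2
  s=6, stop=False, ix=3
  s=10, stop=False, ix=4
  s=15, stop=False, ix=5
  s=21, stop=True, ix=6

Final answer: True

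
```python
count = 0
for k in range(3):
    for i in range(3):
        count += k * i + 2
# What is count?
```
Trace:
  count=0
  count=2, k=0, i=0
  count=4, k=0, i=1
  count=6, k=0, i=2
  count=8, k=1, i=0
  count=11, k=1, i=1
  count=15, k=1, i=2
  count=17, k=2, i=0
  count=21, k=2, i=1
  count=27, k=2, i=2

Final answer: 27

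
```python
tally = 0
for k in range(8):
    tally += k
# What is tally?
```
Trace:
  tally=0
  tally=0, k=0
  tally=1, k=1
  tally=3, k=2
  tally=6, k=3
  tally=10, k=4
  tally=15, k=5
  tally=21, k=6
  tally=28, k=7

Final answer: 28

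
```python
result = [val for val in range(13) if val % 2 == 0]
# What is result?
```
Trace:
  val=0
  val=1
  val=2
  val=3
  val=4
  val=5
  val=6
  val=7
  val=8
  val=9
  val=10
  val=11
  val=12
  result=[0, 2, 4, 6, 8, 10, 12]

Final answer: [0, 2, 4, 6, 8, 10, 12]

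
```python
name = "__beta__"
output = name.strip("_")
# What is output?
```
Trace:
  name='__beta__'
  name='__beta__', output='beta'

Final answer: 'beta'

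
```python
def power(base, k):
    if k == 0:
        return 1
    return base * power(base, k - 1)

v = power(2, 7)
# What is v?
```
Call trace:
power(base=2, k=7)
  power(base=2, k=6)
    power(base=2, k=5)
      power(base=2, k=4)
        power(base=2, k=3)
          power(base=2, k=2)
            power(base=2, k=1)
              power(base=2, k=0)
              -> return 1
            -> return 2
          -> return 4
        -> return 8
      -> return 16
    -> return 32
  -> return 64
-> return 128

Final answer: 128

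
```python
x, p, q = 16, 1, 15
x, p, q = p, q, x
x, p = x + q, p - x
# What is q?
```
Trace:
  x=16, p=1, q=15
  x=1, p=15, q=16
  x=17, p=14, q=16

Final answer: 16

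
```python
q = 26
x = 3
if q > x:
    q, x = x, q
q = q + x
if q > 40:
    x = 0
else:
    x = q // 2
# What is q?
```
Trace:
  q=26
  q=26, x=3
  q=3, x=26
  q=29, x=26
  q=29, x=14

Final answer: 29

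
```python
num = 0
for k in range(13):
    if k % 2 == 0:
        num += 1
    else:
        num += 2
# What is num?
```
Trace:
  num=0
  num=1, k=0
  num=3, k=1
  num=4, k=2
  num=6, k=3
  num=7, k=4
  num=9, k=5
  num=10, k=6
  num=12, k=7
  num=13, k=8
  num=15, k=9
  num=16, k=10
  num=18, k=11
  num=19, k=12

Final answer: 19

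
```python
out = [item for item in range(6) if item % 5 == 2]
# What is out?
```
Trace:
  item=0
  item=1
  item=2
  item=3
  item=4
  item=5
  out=[2]

Final answer: [2]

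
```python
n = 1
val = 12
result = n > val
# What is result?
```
Trace:
  n=1
  n=1, val=12
  n=1, val=12, result=False

Final answer: False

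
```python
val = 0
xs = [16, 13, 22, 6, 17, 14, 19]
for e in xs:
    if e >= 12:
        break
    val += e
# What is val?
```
Trace:
  val=0
  val=0, e=16

Final answer: 0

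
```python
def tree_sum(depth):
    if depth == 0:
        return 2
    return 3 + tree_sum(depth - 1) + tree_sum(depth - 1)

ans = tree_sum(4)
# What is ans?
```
Call trace (a repeated sub-call is expanded the first time; later identical calls just restate its return value):
tree_sum(depth=4)
  tree_sum(depth=3)
    tree_sum(depth=2)
      tree_sum(depth=1)
        tree_sum(depth=0)
        -> return 2
        tree_sum(depth=0)
        -> return 2
      -> return 7
      tree_sum(depth=1) -> return 7  (same call as traced above)
    -> return 17
    tree_sum(depth=2) -> return 17  (same call as traced above)
  -> return 37
  tree_sum(depth=3) -> return 37  (same call as traced above)
-> return 77

Final answer: 77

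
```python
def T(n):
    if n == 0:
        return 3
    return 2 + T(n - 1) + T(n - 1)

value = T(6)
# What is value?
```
Call trace (a repeated sub-call is expanded the first time; later identical calls just restate its return value):
T(n=6)
  T(n=5)
    T(n=4)
      T(n=3)
        T(n=2)
          T(n=1)
            T(n=0)
            -> return 3
            T(n=0)
            -> return 3
          -> return 8
          T(n=1) -> return 8  (same call as traced above)
        -> return 18
        T(n=2) -> return 18  (same call as traced above)
      -> return 38
      T(n=3) -> return 38  (same call as traced above)
    -> return 78
    T(n=4) -> return 78  (same call as traced above)
  -> return 158
  T(n=5) -> return 158  (same call as traced above)
-> return 318

Final answer: 318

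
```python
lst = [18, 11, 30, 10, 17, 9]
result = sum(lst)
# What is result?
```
Trace:
  lst=[18, 11, 30, 10, 17, 9]
  lst=[18, 11, 30, 10, 17, 9], result=95

Final answer: 95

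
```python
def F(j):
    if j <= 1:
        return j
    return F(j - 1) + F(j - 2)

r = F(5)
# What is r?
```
Call trace (a repeated sub-call is expanded the first time; later identical calls just restate its return value):
F(j=5)
  F(j=4)
    F(j=3)
      F(j=2)
        F(j=1)
        -> return 1
        F(j=0)
        -> return 0
      -> return 1
      F(j=1)
      -> return 1
    -> return 2
    F(j=2) -> return 1  (same call as traced above)
  -> return 3
  F(j=3) -> return 2  (same call as traced above)
-> return 5

Final answer: 5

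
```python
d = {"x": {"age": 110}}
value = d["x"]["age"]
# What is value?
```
Trace:
  d={'x': {'age': 110}}
  d={'x': {'age': 110}}, value=110

Final answer: 110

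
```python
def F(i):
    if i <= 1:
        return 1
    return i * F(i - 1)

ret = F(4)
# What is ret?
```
Call trace:
F(i=4)
  F(i=3)
    F(i=2)
      F(i=1)
      -> return 1
    -> return 2
  -> return 6
-> return 24

Final answer: 24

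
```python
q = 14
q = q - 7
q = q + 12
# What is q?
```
Trace:
  q=14
  q=7
  q=19

Final answer: 19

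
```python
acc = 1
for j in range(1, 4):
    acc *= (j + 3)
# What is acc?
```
Trace:
  acc=1
  acc=4, j=1
  acc=20, j=2
  acc=120, j=3

Final answer: 120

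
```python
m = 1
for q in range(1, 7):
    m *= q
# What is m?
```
Trace:
  m=1
  m=1, q=1
  m=2, q=2
  m=6, q=3
  m=24, q=4
  m=120, q=5
  m=720, q=6

Final answer: 720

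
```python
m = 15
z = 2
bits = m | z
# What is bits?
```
Trace:
  m=15
  m=15, z=2
  m=15, z=2, bits=15

Final answer: 15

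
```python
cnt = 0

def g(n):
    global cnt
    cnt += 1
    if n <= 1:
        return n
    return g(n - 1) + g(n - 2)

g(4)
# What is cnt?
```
Call trace (a repeated sub-call is expanded the first time; later identical calls just restate its return value):
g(n=4)
  g(n=3)
    g(n=2)
      g(n=1)
      -> return 1
      g(n=0)
      -> return 0
    -> return 1
    g(n=1)
    -> return 1
  -> return 2
  g(n=2) -> return 1  (same call as traced above)
-> return 3

cnt is incremented once per call, so count the calls in each subtree. Let C(n) = number of calls made by g(n).
C(0) = C(1) = 1 (base case, no recursion); C(n) = 1 + C(n - 1) + C(n - 2) otherwise.
C(2) = 1 + C(1) + C(0) = 1 + 1 + 1 = 3
C(3) = 1 + C(2) + C(1) = 1 + 3 + 1 = 5
C(4) = 1 + C(3) + C(2) = 1 + 5 + 3 = 9
cnt = C(4) = 9

Final answer: 9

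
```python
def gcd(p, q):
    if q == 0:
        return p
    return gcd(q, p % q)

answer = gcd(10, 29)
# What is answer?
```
Call trace:
gcd(p=10, q=29)
  gcd(p=29, q=10)
    gcd(p=10, q=9)
      gcd(p=9, q=1)
        gcd(p=1, q=0)
        -> return 1
      -> return 1
    -> return 1
  -> return 1
-> return 1

Final answer: 1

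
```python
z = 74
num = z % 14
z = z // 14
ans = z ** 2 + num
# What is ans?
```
Trace:
  z=74
  z=74, num=4
  z=5, num=4
  z=5, num=4, ans=29

Final answer: 29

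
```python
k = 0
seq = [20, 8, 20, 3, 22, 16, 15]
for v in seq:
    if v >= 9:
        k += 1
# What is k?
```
Trace:
  k=0
  k=1, v=20
  k=1, v=8
  k=2, v=20
  k=2, v=3
  k=3, v=22
  k=4, v=16
  k=5, v=15

Final answer: 5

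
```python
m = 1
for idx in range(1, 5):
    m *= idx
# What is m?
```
Trace:
  m=1
  m=1, idx=1
  m=2, idx=2
  m=6, idx=3
  m=24, idx=4

Final answer: 24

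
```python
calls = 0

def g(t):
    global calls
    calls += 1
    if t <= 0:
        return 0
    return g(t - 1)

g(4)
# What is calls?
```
Call trace:
g(t=4)
  g(t=3)
    g(t=2)
      g(t=1)
        g(t=0)
        -> return 0
      -> return 0
    -> return 0
  -> return 0
-> return 0

calls is incremented once per call. g is entered once for each t = 4, 3, 2, 1, 0 (the t <= 0 call returns without recursing), i.e. 4 + 1 calls.
calls = 5

Final answer: 5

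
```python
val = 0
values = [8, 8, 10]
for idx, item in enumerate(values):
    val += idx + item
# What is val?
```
Trace:
  val=0
  val=8, idx=0, item=8
  val=17, idx=1, item=8
  val=29, idx=2, item=10

Final answer: 29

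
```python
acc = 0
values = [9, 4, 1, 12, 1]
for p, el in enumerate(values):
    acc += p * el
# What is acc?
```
Trace:
  acc=0
  acc=0, p=0, el=9
  acc=4, p=1, el=4
  acc=6, p=2, el=1
  acc=42, p=3, el=12
  acc=46, p=4, el=1

Final answer: 46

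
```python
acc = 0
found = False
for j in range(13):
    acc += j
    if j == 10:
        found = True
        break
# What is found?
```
Trace:
  acc=0
  acc=0, found=False
  acc=0, found=False, j=0
  acc=1, found=False, j=1
  acc=3, found=False, j=2
  acc=6, found=False, j=3
  acc=10, found=False, j=4
  acc=15, found=False, j=5
  acc=21, found=False, j=6
  acc=28, found=False, j=7
  acc=36, found=False, j=8
  acc=45, found=False, j=9
  acc=55, found=True, j=10

Final answer: True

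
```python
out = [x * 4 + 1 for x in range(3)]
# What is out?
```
Trace:
  x=0
  x=1
  x=2
  out=[1, 5, 9]

Final answer: [1, 5, 9]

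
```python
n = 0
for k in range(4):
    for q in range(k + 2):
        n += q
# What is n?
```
Trace:
  n=0
  n=0, k=0, q=0
  n=1, k=0, q=1
  n=1, k=1, q=0
  n=2, k=1, q=1
  n=4, k=1, q=2
  n=4, k=2, q=0
  n=5, k=2, q=1
  n=7, k=2, q=2
  n=10, k=2, q=3
  n=10, k=3, q=0
  n=11, k=3, q=1
  n=13, k=3, q=2
  n=16, k=3, q=3
  n=20, k=3, q=4

Final answer: 20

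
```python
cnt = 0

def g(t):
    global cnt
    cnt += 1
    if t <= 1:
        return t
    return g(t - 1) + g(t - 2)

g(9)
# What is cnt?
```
Call trace (a repeated sub-call is expanded the first time; later identical calls just restate its return value):
g(t=9)
  g(t=8)
    g(t=7)
      g(t=6)
        g(t=5)
          g(t=4)
            g(t=3)
              g(t=2)
                g(t=1)
                -> return 1
                g(t=0)
                -> return 0
              -> return 1
              g(t=1)
              -> return 1
            -> return 2
            g(t=2) -> return 1  (same call as traced above)
          -> return 3
          g(t=3) -> return 2  (same call as traced above)
        -> return 5
        g(t=4) -> return 3  (same call as traced above)
      -> return 8
      g(t=5) -> return 5  (same call as traced above)
    -> return 13
    g(t=6) -> return 8  (same call as traced above)
  -> return 21
  g(t=7) -> return 13  (same call as traced above)
-> return 34

cnt is incremented once per call, so count the calls in each subtree. Let C(t) = number of calls made by g(t).
C(0) = C(1) = 1 (base case, no recursion); C(t) = 1 + C(t - 1) + C(t - 2) otherwise.
C(2) = 1 + C(1) + C(0) = 1 + 1 + 1 = 3
C(3) = 1 + C(2) + C(1) = 1 + 3 + 1 = 5
C(4) = 1 + C(3) + C(2) = 1 + 5 + 3 = 9
C(5) = 1 + C(4) + C(3) = 1 + 9 + 5 = 15
C(6) = 1 + C(5) + C(4) = 1 + 15 + 9 = 25
C(7) = 1 + C(6) + C(5) = 1 + 25 + 15 = 41
C(8) = 1 + C(7) + C(6) = 1 + 41 + 25 = 67
C(9) = 1 + C(8) + C(7) = 1 + 67 + 41 = 109
cnt = C(9) = 109

Final answer: 109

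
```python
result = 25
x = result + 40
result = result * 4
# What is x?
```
Trace:
  result=25
  result=25, x=65
  result=100, x=65

Final answer: 65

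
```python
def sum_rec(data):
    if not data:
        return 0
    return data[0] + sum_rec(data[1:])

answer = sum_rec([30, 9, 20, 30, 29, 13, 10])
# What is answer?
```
Call trace:
sum_rec(data=[30, 9, 20, 30, 29, 13, 10])
  sum_rec(data=[9, 20, 30, 29, 13, 10])
    sum_rec(data=[20, 30, 29, 13, 10])
      sum_rec(data=[30, 29, 13, 10])
        sum_rec(data=[29, 13, 10])
          sum_rec(data=[13, 10])
            sum_rec(data=[10])
              sum_rec(data=[])
              -> return 0
            -> return 10
          -> return 23
        -> return 52
      -> return 82
    -> return 102
  -> return 111
-> return 141

Final answer: 141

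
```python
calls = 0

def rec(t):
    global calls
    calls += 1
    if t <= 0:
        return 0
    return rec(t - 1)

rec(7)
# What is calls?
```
Call trace:
rec(t=7)
  rec(t=6)
    rec(t=5)
      rec(t=4)
        rec(t=3)
          rec(t=2)
            rec(t=1)
              rec(t=0)
              -> return 0
            -> return 0
          -> return 0
        -> return 0
      -> return 0
    -> return 0
  -> return 0
-> return 0

calls is incremented once per call. rec is entered once for each t = 7, 6, 5, 4, 3, 2, 1, 0 (the t <= 0 call returns without recursing), i.e. 7 + 1 calls.
calls = 8

Final answer: 8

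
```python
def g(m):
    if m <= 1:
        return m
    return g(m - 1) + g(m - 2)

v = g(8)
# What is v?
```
Call trace (a repeated sub-call is expanded the first time; later identical calls just restate its return value):
g(m=8)
  g(m=7)
    g(m=6)
      g(m=5)
        g(m=4)
          g(m=3)
            g(m=2)
              g(m=1)
              -> return 1
              g(m=0)
              -> return 0
            -> return 1
            g(m=1)
            -> return 1
          -> return 2
          g(m=2) -> return 1  (same call as traced above)
        -> return 3
        g(m=3) -> return 2  (same call as traced above)
      -> return 5
      g(m=4) -> return 3  (same call as traced above)
    -> return 8
    g(m=5) -> return 5  (same call as traced above)
  -> return 13
  g(m=6) -> return 8  (same call as traced above)
-> return 21

Final answer: 21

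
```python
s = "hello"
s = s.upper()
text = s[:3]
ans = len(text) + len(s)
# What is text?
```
Trace:
  s='hello'
  s='HELLO'
  s='HELLO', text='HEL'
  s='HELLO', text='HEL', ans=8

Final answer: 'HEL'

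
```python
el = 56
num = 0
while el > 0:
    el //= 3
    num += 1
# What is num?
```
Trace:
  el=56
  el=56, num=0
  el=18, num=1
  el=6, num=2
  el=2, num=3
  el=0, num=4

Final answer: 4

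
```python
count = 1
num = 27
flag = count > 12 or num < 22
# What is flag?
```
Trace:
  count=1
  count=1, num=27
  count=1, num=27, flag=False

Final answer: False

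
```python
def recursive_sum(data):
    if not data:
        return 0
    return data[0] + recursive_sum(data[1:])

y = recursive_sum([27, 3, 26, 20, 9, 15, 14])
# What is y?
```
Call trace:
recursive_sum(data=[27, 3, 26, 20, 9, 15, 14])
  recursive_sum(data=[3, 26, 20, 9, 15, 14])
    recursive_sum(data=[26, 20, 9, 15, 14])
      recursive_sum(data=[20, 9, 15, 14])
        recursive_sum(data=[9, 15, 14])
          recursive_sum(data=[15, 14])
            recursive_sum(data=[14])
              recursive_sum(data=[])
              -> return 0
            -> return 14
          -> return 29
        -> return 38
      -> return 58
    -> return 84
  -> return 87
-> return 114

Final answer: 114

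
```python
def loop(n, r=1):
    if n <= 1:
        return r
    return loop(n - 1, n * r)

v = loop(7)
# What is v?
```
Call trace:
loop(n=7, r=1)
  loop(n=6, r=7)
    loop(n=5, r=42)
      loop(n=4, r=210)
        loop(n=3, r=840)
          loop(n=2, r=2520)
            loop(n=1, r=5040)
            -> return 5040
          -> return 5040
        -> return 5040
      -> return 5040
    -> return 5040
  -> return 5040
-> return 5040

Final answer: 5040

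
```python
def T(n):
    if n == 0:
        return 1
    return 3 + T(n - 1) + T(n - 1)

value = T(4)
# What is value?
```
Call trace (a repeated sub-call is expanded the first time; later identical calls just restate its return value):
T(n=4)
  T(n=3)
    T(n=2)
      T(n=1)
        T(n=0)
        -> return 1
        T(n=0)
        -> return 1
      -> return 5
      T(n=1) -> return 5  (same call as traced above)
    -> return 13
    T(n=2) -> return 13  (same call as traced above)
  -> return 29
  T(n=3) -> return 29  (same call as traced above)
-> return 61

Final answer: 61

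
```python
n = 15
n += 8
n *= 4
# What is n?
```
Trace:
  n=15
  n=23
  n=92

Final answer: 92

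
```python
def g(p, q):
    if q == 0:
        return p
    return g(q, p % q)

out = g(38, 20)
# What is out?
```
Call trace:
g(p=38, q=20)
  g(p=20, q=18)
    g(p=18, q=2)
      g(p=2, q=0)
      -> return 2
    -> return 2
  -> return 2
-> return 2

Final answer: 2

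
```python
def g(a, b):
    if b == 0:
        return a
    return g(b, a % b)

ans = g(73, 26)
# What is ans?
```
Call trace:
g(a=73, b=26)
  g(a=26, b=21)
    g(a=21, b=5)
      g(a=5, b=1)
        g(a=1, b=0)
        -> return 1
      -> return 1
    -> return 1
  -> return 1
-> return 1

Final answer: 1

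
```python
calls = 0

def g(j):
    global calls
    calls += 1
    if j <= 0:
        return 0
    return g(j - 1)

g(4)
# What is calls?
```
Call trace:
g(j=4)
  g(j=3)
    g(j=2)
      g(j=1)
        g(j=0)
        -> return 0
      -> return 0
    -> return 0
  -> return 0
-> return 0

calls is incremented once per call. g is entered once for each j = 4, 3, 2, 1, 0 (the j <= 0 call returns without recursing), i.e. 4 + 1 calls.
calls = 5

Final answer: 5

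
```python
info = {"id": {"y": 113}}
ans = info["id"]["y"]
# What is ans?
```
Trace:
  info={'id': {'y': 113}}
  info={'id': {'y': 113}}, ans=113

Final answer: 113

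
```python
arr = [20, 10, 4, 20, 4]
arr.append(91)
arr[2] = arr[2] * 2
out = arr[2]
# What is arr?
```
Trace:
  arr=[20, 10, 4, 20, 4]
  arr=[20, 10, 4, 20, 4, 91]
  arr=[20, 10, 8, 20, 4, 91]
  arr=[20, 10, 8, 20, 4, 91], out=8

Final answer: [20, 10, 8, 20, 4, 91]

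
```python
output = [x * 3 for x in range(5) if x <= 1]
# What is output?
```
Trace:
  x=0
  x=1
  x=2
  x=3
  x=4
  output=[0, 3]

Final answer: [0, 3]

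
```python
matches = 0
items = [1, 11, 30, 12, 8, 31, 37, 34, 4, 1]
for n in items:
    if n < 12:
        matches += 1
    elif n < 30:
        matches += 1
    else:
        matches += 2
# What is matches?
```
Trace:
  matches=0
  matches=1, n=1
  matches=2, n=11
  matches=4, n=30
  matches=5, n=12
  matches=6, n=8
  matches=8, n=31
  matches=10, n=37
  matches=12, n=34
  matches=13, n=4
  matches=14, n=1

Final answer: 14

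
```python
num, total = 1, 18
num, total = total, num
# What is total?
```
Trace:
  num=1, total=18
  num=18, total=1

Final answer: 1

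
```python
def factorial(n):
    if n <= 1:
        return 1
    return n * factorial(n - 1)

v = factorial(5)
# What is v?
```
Call trace:
factorial(n=5)
  factorial(n=4)
    factorial(n=3)
      factorial(n=2)
        factorial(n=1)
        -> return 1
      -> return 2
    -> return 6
  -> return 24
-> return 120

Final answer: 120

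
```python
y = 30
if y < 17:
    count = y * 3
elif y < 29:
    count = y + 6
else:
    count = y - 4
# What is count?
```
Trace:
  y=30
  y=30, count=26

Final answer: 26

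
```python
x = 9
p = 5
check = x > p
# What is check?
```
Trace:
  x=9
  x=9, p=5
  x=9, p=5, check=True

Final answer: True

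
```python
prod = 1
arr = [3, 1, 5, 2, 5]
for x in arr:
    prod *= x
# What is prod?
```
Trace:
  prod=1
  prod=3, x=3
  prod=3, x=1
  prod=15, x=5
  prod=30, x=2
  prod=150, x=5

Final answer: 150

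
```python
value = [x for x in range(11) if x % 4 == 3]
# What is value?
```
Trace:
  x=0
  x=1
  x=2
  x=3
  x=4
  x=5
  x=6
  x=7
  x=8
  x=9
  x=10
  value=[3, 7]

Final answer: [3, 7]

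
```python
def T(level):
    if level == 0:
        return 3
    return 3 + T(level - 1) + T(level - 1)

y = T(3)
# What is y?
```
Call trace (a repeated sub-call is expanded the first time; later identical calls just restate its return value):
T(level=3)
  T(level=2)
    T(level=1)
      T(level=0)
      -> return 3
      T(level=0)
      -> return 3
    -> return 9
    T(level=1) -> return 9  (same call as traced above)
  -> return 21
  T(level=2) -> return 21  (same call as traced above)
-> return 45

Final answer: 45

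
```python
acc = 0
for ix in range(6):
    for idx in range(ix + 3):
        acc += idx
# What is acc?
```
Trace:
  acc=0
  acc=0, ix=0, idx=0
  acc=1, ix=0, idx=1
  acc=3, ix=0, idx=2
  acc=3, ix=1, idx=0
  acc=4, ix=1, idx=1
  acc=6, ix=1, idx=2
  acc=9, ix=1, idx=3
  acc=9, ix=2, idx=0
  acc=10, ix=2, idx=1
  acc=12, ix=2, idx=2
  acc=15, ix=2, idx=3
  acc=19, ix=2, idx=4
  acc=19, ix=3, idx=0
  acc=20, ix=3, idx=1
  acc=22, ix=3, idx=2
  acc=25, ix=3, idx=3
  acc=29, ix=3, idx=4
  acc=34, ix=3, idx=5
  acc=34, ix=4, idx=0
  acc=35, ix=4, idx=1
  acc=37, ix=4, idx=2
  acc=40, ix=4, idx=3
  acc=44, ix=4, idx=4
  acc=49, ix=4, idx=5
  acc=55, ix=4, idx=6
  acc=55, ix=5, idx=0
  acc=56, ix=5, idx=1
  acc=58, ix=5, idx=2
  acc=61, ix=5, idx=3
  acc=65, ix=5, idx=4
  acc=70, ix=5, idx=5
  acc=76, ix=5, idx=6
  acc=83, ix=5, idx=7

Final answer: 83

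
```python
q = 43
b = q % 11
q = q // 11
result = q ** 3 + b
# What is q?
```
Trace:
  q=43
  q=43, b=10
  q=3, b=10
  q=3, b=10, result=37

Final answer: 3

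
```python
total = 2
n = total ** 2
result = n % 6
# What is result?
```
Trace:
  total=2
  total=2, n=4
  total=2, n=4, result=4

Final answer: 4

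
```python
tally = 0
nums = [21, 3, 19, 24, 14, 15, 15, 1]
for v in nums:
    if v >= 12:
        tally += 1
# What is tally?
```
Trace:
  tally=0
  tally=1, v=21
  tally=1, v=3
  tally=2, v=19
  tally=3, v=24
  tally=4, v=14
  tally=5, v=15
  tally=6, v=15
  tally=6, v=1

Final answer: 6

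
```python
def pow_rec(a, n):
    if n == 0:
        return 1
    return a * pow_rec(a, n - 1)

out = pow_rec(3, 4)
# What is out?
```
Call trace:
pow_rec(a=3, n=4)
  pow_rec(a=3, n=3)
    pow_rec(a=3, n=2)
      pow_rec(a=3, n=1)
        pow_rec(a=3, n=0)
        -> return 1
      -> return 3
    -> return 9
  -> return 27
-> return 81

Final answer: 81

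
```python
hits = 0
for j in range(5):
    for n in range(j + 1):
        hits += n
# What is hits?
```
Trace:
  hits=0
  hits=0, j=0, n=0
  hits=0, j=1, n=0
  hits=1, j=1, n=1
  hits=1, j=2, n=0
  hits=2, j=2, n=1
  hits=4, j=2, n=2
  hits=4, j=3, n=0
  hits=5, j=3, n=1
  hits=7, j=3, n=2
  hits=10, j=3, n=3
  hits=10, j=4, n=0
  hits=11, j=4, n=1
  hits=13, j=4, n=2
  hits=16, j=4, n=3
  hits=20, j=4, n=4

Final answer: 20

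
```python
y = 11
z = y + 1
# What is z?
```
Trace:
  y=11
  y=11, z=12

Final answer: 12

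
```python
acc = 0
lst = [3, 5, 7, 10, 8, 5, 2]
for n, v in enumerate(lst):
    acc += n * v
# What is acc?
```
Trace:
  acc=0
  acc=0, n=0, v=3
  acc=5, n=1, v=5
  acc=19, n=2, v=7
  acc=49, n=3, v=10
  acc=81, n=4, v=8
  acc=106, n=5, v=5
  acc=118, n=6, v=2

Final answer: 118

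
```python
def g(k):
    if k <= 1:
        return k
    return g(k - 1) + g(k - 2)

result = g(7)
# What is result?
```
Call trace (a repeated sub-call is expanded the first time; later identical calls just restate its return value):
g(k=7)
  g(k=6)
    g(k=5)
      g(k=4)
        g(k=3)
          g(k=2)
            g(k=1)
            -> return 1
            g(k=0)
            -> return 0
          -> return 1
          g(k=1)
          -> return 1
        -> return 2
        g(k=2) -> return 1  (same call as traced above)
      -> return 3
      g(k=3) -> return 2  (same call as traced above)
    -> return 5
    g(k=4) -> return 3  (same call as traced above)
  -> return 8
  g(k=5) -> return 5  (same call as traced above)
-> return 13

Final answer: 13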